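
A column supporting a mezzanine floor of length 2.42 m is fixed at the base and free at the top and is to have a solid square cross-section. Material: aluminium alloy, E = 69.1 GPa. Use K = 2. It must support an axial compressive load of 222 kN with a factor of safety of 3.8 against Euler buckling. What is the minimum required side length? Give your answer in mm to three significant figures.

a ≈ 137 mm

Required P_cr = n·P = 3.8 × 222 = 843.6 kN
L_e = K·L = 2 × 2.42 = 4.840 m
Required I = P_cr·L_e²/(π²E) = 8.436×10^5 × 4.840² / (π² × 6.91×10^10) = 2.898×10^-5 m⁴
I_req = 2.898×10^7 mm⁴
Solid square: I = a⁴/12  ⇒  a = (12I)^(1/4) = (12×2.898×10^7)^(1/4) = 137 mm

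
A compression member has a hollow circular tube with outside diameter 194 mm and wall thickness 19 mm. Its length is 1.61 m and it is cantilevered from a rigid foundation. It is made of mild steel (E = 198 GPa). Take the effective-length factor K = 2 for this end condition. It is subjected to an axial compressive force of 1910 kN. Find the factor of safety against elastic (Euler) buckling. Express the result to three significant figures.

Inner diameter d_i = 194 − 2×19 = 156.0 mm
I = π(d_o⁴ − d_i⁴)/64 = π(194⁴ − 156.0⁴)/64 = 4.046×10^7 mm⁴
I = 4.046×10^7 mm⁴ = 4.046×10^-5 m⁴
Effective length L_e = K·L = 2 × 1.61 = 3.220 m
P_cr = π²EI / L_e² = π² × 198×10⁹ × 4.046×10^-5 / 3.220² = 7.626×10^6 N
Factor of safety n = P_cr / P = 7625.5 / 1910 = 3.99

n ≈ 3.99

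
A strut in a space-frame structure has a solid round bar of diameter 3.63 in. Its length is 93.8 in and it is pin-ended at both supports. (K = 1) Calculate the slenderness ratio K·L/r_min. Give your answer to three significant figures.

For a solid circle r = d/4 = 3.63/4 = 0.9075 in
L_e = K·L = 1 × 93.8 = 93.80 in
λ = L_e / r_min = 93.800 / 0.9075 = 103

λ ≈ 103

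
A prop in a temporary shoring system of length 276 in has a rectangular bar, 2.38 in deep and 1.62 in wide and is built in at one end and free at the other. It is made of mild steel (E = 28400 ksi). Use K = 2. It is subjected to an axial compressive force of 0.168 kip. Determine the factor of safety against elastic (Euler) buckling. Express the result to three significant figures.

Buckling occurs about the weak axis: I_min = h·b³/12 with b = 1.62 in (the shorter side).
I_min = 2.38×1.62³/12 = 0.8432 in⁴
Effective length L_e = K·L = 2 × 276 = 552.0 in
P_cr = π²EI / L_e² = π² × 28400×10³ × 0.8432 / 552.0² = 775.7 lb
Factor of safety n = P_cr / P = 0.77568 / 0.168 = 4.62

n ≈ 4.62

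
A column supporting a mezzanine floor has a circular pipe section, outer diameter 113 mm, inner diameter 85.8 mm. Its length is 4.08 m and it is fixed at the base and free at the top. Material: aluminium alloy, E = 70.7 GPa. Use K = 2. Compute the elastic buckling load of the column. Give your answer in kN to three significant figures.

d_o = 113 mm, d_i = 85.8 mm
I = π(d_o⁴ − d_i⁴)/64 = π(113⁴ − 85.80⁴)/64 = 5.343×10^6 mm⁴
I = 5.343×10^6 mm⁴ = 5.343×10^-6 m⁴
Effective length L_e = K·L = 2 × 4.08 = 8.160 m
P_cr = π²EI / L_e² = π² × 70.7×10⁹ × 5.343×10^-6 / 8.160² = 5.600×10^4 N

P_cr ≈ 56.0 kN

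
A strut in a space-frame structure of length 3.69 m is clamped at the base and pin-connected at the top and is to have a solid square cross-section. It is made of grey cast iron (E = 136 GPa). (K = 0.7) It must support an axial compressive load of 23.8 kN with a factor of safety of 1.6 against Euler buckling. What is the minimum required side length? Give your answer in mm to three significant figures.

Required P_cr = n·P = 1.6 × 23.8 = 38.08 kN
L_e = K·L = 0.7 × 3.69 = 2.583 m
Required I = P_cr·L_e²/(π²E) = 3.808×10^4 × 2.583² / (π² × 1.36×10^11) = 1.893×10^-7 m⁴
I_req = 1.893×10^5 mm⁴
Solid square: I = a⁴/12  ⇒  a = (12I)^(1/4) = (12×1.893×10^5)^(1/4) = 38.8 mm

a ≈ 38.8 mm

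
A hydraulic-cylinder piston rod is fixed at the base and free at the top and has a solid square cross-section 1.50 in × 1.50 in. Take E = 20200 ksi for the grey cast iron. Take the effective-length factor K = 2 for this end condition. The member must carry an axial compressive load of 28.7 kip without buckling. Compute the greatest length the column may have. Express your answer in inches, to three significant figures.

I = a⁴/12 = 1.50⁴/12 = 0.4219 in⁴
At the buckling limit P_cr = P = 2.870×10^4 lb
From P_cr = π²EI/(K·L)²:  L = (1/K)·√(π²EI/P_cr) = (1/2)·√(π²×2.02×10^7×0.4219/2.870×10^4)
L = 27.1 in

L_max ≈ 27.1 in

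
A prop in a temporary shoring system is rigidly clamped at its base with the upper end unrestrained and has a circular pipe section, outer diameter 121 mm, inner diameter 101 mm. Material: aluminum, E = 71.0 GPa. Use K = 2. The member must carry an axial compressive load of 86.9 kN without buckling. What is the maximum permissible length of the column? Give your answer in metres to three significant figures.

L_max ≈ 3.30 m

d_o = 121 mm, d_i = 101 mm
I = π(d_o⁴ − d_i⁴)/64 = π(121⁴ − 101.0⁴)/64 = 5.414×10^6 mm⁴
I = 5.414×10^-6 m⁴
At the buckling limit P_cr = P = 8.690×10^4 N
From P_cr = π²EI/(K·L)²:  L = (1/K)·√(π²EI/P_cr) = (1/2)·√(π²×7.10×10^10×5.414×10^-6/8.690×10^4)
L = 3.30 m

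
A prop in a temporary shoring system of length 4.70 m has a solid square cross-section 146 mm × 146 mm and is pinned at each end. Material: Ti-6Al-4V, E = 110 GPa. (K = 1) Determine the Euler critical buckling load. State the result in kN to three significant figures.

I = a⁴/12 = 146⁴/12 = 3.786×10^7 mm⁴
I = 3.786×10^7 mm⁴ = 3.786×10^-5 m⁴
Effective length L_e = K·L = 1 × 4.70 = 4.700 m
P_cr = π²EI / L_e² = π² × 110×10⁹ × 3.786×10^-5 / 4.700² = 1.861×10^6 N

P_cr ≈ 1860 kN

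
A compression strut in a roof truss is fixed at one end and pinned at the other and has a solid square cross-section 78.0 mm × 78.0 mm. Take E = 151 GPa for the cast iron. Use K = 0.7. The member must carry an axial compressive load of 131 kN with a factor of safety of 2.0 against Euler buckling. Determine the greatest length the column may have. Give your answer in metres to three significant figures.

I = a⁴/12 = 78.0⁴/12 = 3.085×10^6 mm⁴
I = 3.085×10^-6 m⁴
Required critical load P_cr = n·P = 2.0 × 131 = 262.0 kN = 2.620×10^5 N
From P_cr = π²EI/(K·L)²:  L = (1/K)·√(π²EI/P_cr) = (1/0.7)·√(π²×1.51×10^11×3.085×10^-6/2.620×10^5)
L = 5.98 m

L_max ≈ 5.98 m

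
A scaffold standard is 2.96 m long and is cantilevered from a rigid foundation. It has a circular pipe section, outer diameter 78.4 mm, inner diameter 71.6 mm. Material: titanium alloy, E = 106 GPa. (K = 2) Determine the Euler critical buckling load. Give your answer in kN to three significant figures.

d_o = 78.4 mm, d_i = 71.6 mm
I = π(d_o⁴ − d_i⁴)/64 = π(78.4⁴ − 71.60⁴)/64 = 5.644×10^5 mm⁴
I = 5.644×10^5 mm⁴ = 5.644×10^-7 m⁴
Effective length L_e = K·L = 2 × 2.96 = 5.920 m
P_cr = π²EI / L_e² = π² × 106×10⁹ × 5.644×10^-7 / 5.920² = 1.685×10^4 N

P_cr ≈ 16.8 kN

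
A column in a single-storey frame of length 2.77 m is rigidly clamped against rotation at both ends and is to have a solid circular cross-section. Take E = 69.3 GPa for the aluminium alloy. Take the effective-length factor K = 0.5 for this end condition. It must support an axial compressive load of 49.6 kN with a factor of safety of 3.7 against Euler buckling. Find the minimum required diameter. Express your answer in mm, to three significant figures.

d ≈ 56.9 mm

Required P_cr = n·P = 3.7 × 49.6 = 183.5 kN
L_e = K·L = 0.5 × 2.77 = 1.385 m
Required I = P_cr·L_e²/(π²E) = 1.835×10^5 × 1.385² / (π² × 6.93×10^10) = 5.147×10^-7 m⁴
I_req = 5.147×10^5 mm⁴
Solid circle: I = πd⁴/64  ⇒  d = (64I/π)^(1/4) = (64×5.147×10^5/π)^(1/4) = 56.9 mm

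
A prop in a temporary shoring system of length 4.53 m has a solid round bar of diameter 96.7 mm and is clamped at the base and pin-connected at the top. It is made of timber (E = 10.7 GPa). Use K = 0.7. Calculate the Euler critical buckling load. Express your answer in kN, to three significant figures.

I = πd⁴/64 = π×96.7⁴/64 = 4.292×10^6 mm⁴
I = 4.292×10^6 mm⁴ = 4.292×10^-6 m⁴
Effective length L_e = K·L = 0.7 × 4.53 = 3.171 m
P_cr = π²EI / L_e² = π² × 10.7×10⁹ × 4.292×10^-6 / 3.171² = 4.508×10^4 N

P_cr ≈ 45.1 kN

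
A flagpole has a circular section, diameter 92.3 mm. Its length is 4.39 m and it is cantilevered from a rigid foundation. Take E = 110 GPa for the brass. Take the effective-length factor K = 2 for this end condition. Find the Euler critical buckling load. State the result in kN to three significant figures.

I = πd⁴/64 = π×92.3⁴/64 = 3.563×10^6 mm⁴
I = 3.563×10^6 mm⁴ = 3.563×10^-6 m⁴
Effective length L_e = K·L = 2 × 4.39 = 8.780 m
P_cr = π²EI / L_e² = π² × 110×10⁹ × 3.563×10^-6 / 8.780² = 5.017×10^4 N

P_cr ≈ 50.2 kN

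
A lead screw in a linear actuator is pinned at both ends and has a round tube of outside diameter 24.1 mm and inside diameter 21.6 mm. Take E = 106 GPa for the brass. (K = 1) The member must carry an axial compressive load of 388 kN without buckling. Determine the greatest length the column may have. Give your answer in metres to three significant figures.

d_o = 24.1 mm, d_i = 21.6 mm
I = π(d_o⁴ − d_i⁴)/64 = π(24.1⁴ − 21.60⁴)/64 = 5.874×10^3 mm⁴
I = 5.874×10^-9 m⁴
At the buckling limit P_cr = P = 3.880×10^5 N
From P_cr = π²EI/(K·L)²:  L = (1/K)·√(π²EI/P_cr) = (1/1)·√(π²×1.06×10^11×5.874×10^-9/3.880×10^5)
L = 0.126 m

L_max ≈ 0.126 m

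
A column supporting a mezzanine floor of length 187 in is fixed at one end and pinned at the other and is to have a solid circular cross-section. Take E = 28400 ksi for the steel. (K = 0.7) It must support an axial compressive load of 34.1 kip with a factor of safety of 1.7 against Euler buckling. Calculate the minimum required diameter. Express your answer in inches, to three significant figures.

Required P_cr = n·P = 1.7 × 34.1 = 57.97 kip
L_e = K·L = 0.7 × 187 = 130.9 in
Required I = P_cr·L_e²/(π²E) = 5.797×10^4 × 130.9² / (π² × 2.84×10^7) = 3.544 in⁴
Solid circle: I = πd⁴/64  ⇒  d = (64I/π)^(1/4) = (64×3.544/π)^(1/4) = 2.91 in

d ≈ 2.91 in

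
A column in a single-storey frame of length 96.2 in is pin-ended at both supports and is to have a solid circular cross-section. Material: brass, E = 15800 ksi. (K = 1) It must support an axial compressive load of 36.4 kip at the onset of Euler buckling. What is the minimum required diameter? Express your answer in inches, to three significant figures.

L_e = K·L = 1 × 96.2 = 96.20 in
Required I = P_cr·L_e²/(π²E) = 3.640×10^4 × 96.20² / (π² × 1.58×10^7) = 2.160 in⁴
Solid circle: I = πd⁴/64  ⇒  d = (64I/π)^(1/4) = (64×2.160/π)^(1/4) = 2.58 in

d ≈ 2.58 in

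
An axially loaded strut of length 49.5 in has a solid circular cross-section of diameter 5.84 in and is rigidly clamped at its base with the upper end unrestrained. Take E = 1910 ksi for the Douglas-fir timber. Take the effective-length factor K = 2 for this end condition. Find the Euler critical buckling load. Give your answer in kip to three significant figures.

P_cr ≈ 110 kip

I = πd⁴/64 = π×5.84⁴/64 = 57.10 in⁴
Effective length L_e = K·L = 2 × 49.5 = 99.00 in
P_cr = π²EI / L_e² = π² × 1910×10³ × 57.10 / 99.00² = 1.098×10^5 lb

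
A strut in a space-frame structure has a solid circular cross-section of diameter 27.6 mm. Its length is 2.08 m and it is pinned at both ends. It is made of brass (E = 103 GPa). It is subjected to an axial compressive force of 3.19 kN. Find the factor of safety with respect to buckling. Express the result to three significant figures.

n ≈ 2.10

I = πd⁴/64 = π×27.6⁴/64 = 2.848×10^4 mm⁴
I = 2.848×10^4 mm⁴ = 2.848×10^-8 m⁴
Effective length L_e = K·L = 1 × 2.08 = 2.080 m
P_cr = π²EI / L_e² = π² × 103×10⁹ × 2.848×10^-8 / 2.080² = 6.693×10^3 N
Factor of safety n = P_cr / P = 6.6929 / 3.19 = 2.10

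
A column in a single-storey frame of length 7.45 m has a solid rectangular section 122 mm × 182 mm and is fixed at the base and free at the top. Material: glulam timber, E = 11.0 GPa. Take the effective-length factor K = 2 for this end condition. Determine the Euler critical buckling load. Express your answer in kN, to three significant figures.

Buckling occurs about the weak axis: I_min = h·b³/12 with b = 122 mm (the shorter side).
I_min = 182×122³/12 = 2.754×10^7 mm⁴
I = 2.754×10^7 mm⁴ = 2.754×10^-5 m⁴
Effective length L_e = K·L = 2 × 7.45 = 14.90 m
P_cr = π²EI / L_e² = π² × 11.0×10⁹ × 2.754×10^-5 / 14.90² = 1.347×10^4 N

P_cr ≈ 13.5 kN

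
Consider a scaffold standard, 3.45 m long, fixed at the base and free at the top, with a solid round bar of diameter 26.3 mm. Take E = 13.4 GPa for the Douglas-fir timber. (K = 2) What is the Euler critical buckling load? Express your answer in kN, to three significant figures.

P_cr ≈ 0.0652 kN

I = πd⁴/64 = π×26.3⁴/64 = 2.349×10^4 mm⁴
I = 2.349×10^4 mm⁴ = 2.349×10^-8 m⁴
Effective length L_e = K·L = 2 × 3.45 = 6.900 m
P_cr = π²EI / L_e² = π² × 13.4×10⁹ × 2.349×10^-8 / 6.900² = 65.24 N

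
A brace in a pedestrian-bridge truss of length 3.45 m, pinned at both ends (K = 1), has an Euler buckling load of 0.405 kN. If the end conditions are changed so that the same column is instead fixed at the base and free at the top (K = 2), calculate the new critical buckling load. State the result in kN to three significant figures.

P_cr ∝ 1/K², so P_cr,new = P_cr,old × (K_old/K_new)² = 0.405 × (1/2)²
= 0.405 × 0.2500 = 0.101 kN

P_cr ≈ 0.101 kN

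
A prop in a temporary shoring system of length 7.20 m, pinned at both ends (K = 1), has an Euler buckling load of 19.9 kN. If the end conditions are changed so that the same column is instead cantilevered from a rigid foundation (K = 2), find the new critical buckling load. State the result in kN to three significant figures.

P_cr ∝ 1/K², so P_cr,new = P_cr,old × (K_old/K_new)² = 19.9 × (1/2)²
= 19.9 × 0.2500 = 4.97 kN

P_cr ≈ 4.97 kN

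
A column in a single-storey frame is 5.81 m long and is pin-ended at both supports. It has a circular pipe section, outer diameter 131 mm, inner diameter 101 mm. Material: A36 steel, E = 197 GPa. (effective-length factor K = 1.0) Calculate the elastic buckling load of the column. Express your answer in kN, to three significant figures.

P_cr ≈ 538 kN

d_o = 131 mm, d_i = 101 mm
I = π(d_o⁴ − d_i⁴)/64 = π(131⁴ − 101.0⁴)/64 = 9.348×10^6 mm⁴
I = 9.348×10^6 mm⁴ = 9.348×10^-6 m⁴
Effective length L_e = K·L = 1 × 5.81 = 5.810 m
P_cr = π²EI / L_e² = π² × 197×10⁹ × 9.348×10^-6 / 5.810² = 5.384×10^5 N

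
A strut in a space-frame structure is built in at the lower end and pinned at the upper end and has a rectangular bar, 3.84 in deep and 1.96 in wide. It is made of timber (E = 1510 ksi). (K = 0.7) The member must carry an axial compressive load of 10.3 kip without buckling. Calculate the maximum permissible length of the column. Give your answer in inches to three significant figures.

Buckling occurs about the weak axis: I_min = h·b³/12 with b = 1.96 in (the shorter side).
I_min = 3.84×1.96³/12 = 2.409 in⁴
At the buckling limit P_cr = P = 1.030×10^4 lb
From P_cr = π²EI/(K·L)²:  L = (1/K)·√(π²EI/P_cr) = (1/0.7)·√(π²×1.51×10^6×2.409/1.030×10^4)
L = 84.3 in

L_max ≈ 84.3 in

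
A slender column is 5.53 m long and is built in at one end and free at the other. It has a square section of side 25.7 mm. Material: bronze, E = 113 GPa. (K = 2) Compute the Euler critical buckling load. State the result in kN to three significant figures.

I = a⁴/12 = 25.7⁴/12 = 3.635×10^4 mm⁴
I = 3.635×10^4 mm⁴ = 3.635×10^-8 m⁴
Effective length L_e = K·L = 2 × 5.53 = 11.06 m
P_cr = π²EI / L_e² = π² × 113×10⁹ × 3.635×10^-8 / 11.06² = 331.5 N

P_cr ≈ 0.331 kN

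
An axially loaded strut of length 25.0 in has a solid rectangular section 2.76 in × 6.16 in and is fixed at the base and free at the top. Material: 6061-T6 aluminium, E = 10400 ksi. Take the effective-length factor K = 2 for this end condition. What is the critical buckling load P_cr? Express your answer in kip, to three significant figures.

P_cr ≈ 443 kip

Buckling occurs about the weak axis: I_min = h·b³/12 with b = 2.76 in (the shorter side).
I_min = 6.16×2.76³/12 = 10.79 in⁴
Effective length L_e = K·L = 2 × 25.0 = 50.00 in
P_cr = π²EI / L_e² = π² × 10400×10³ × 10.79 / 50.00² = 4.431×10^5 lb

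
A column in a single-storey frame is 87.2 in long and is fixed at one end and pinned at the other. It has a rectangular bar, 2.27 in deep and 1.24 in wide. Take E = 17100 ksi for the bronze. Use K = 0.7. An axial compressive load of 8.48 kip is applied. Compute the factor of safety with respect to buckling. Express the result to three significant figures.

Buckling occurs about the weak axis: I_min = h·b³/12 with b = 1.24 in (the shorter side).
I_min = 2.27×1.24³/12 = 0.3607 in⁴
Effective length L_e = K·L = 0.7 × 87.2 = 61.04 in
P_cr = π²EI / L_e² = π² × 17100×10³ × 0.3607 / 61.04² = 1.634×10^4 lb
Factor of safety n = P_cr / P = 16.337 / 8.48 = 1.93

n ≈ 1.93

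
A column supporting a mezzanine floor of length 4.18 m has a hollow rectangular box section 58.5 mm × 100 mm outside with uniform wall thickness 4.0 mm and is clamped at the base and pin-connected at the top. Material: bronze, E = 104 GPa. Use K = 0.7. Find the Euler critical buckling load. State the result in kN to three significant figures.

P_cr ≈ 81.6 kN

Inner dimensions: h_i = 100 − 2×4.0 = 92.00 mm, b_i = 58.5 − 2×4.0 = 50.50 mm
Weak-axis I_min = (h_o·b_o³ − h_i·b_i³)/12 with b_o = 58.5, b_i = 50.50 mm (shorter outer/inner sides).
I_min = (100×58.5³ − 92.00×50.50³)/12 = 6.810×10^5 mm⁴
I = 6.810×10^5 mm⁴ = 6.810×10^-7 m⁴
Effective length L_e = K·L = 0.7 × 4.18 = 2.926 m
P_cr = π²EI / L_e² = π² × 104×10⁹ × 6.810×10^-7 / 2.926² = 8.164×10^4 N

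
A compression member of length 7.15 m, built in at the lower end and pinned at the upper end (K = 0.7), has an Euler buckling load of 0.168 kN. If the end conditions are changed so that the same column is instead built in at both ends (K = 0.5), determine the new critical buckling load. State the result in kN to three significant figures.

P_cr ∝ 1/K², so P_cr,new = P_cr,old × (K_old/K_new)² = 0.168 × (0.7/0.5)²
= 0.168 × 1.960 = 0.329 kN

P_cr ≈ 0.329 kN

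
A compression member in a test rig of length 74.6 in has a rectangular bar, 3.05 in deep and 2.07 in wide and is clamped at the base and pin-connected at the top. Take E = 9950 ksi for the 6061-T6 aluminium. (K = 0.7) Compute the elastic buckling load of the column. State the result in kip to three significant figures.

Buckling occurs about the weak axis: I_min = h·b³/12 with b = 2.07 in (the shorter side).
I_min = 3.05×2.07³/12 = 2.254 in⁴
Effective length L_e = K·L = 0.7 × 74.6 = 52.22 in
P_cr = π²EI / L_e² = π² × 9950×10³ × 2.254 / 52.22² = 8.119×10^4 lb

P_cr ≈ 81.2 kip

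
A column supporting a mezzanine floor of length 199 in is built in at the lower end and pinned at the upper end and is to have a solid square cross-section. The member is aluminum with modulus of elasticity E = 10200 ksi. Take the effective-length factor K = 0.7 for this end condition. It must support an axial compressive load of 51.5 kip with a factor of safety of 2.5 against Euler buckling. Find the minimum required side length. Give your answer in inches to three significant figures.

a ≈ 4.15 in

Required P_cr = n·P = 2.5 × 51.5 = 128.8 kip
L_e = K·L = 0.7 × 199 = 139.3 in
Required I = P_cr·L_e²/(π²E) = 1.288×10^5 × 139.3² / (π² × 1.02×10^7) = 24.82 in⁴
Solid square: I = a⁴/12  ⇒  a = (12I)^(1/4) = (12×24.82)^(1/4) = 4.15 in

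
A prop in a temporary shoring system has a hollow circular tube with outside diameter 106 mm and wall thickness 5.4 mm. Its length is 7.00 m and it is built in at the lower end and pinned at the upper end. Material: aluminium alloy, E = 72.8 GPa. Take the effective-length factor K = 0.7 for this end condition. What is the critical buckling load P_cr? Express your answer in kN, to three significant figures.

Inner diameter d_i = 106 − 2×5.4 = 95.20 mm
I = π(d_o⁴ − d_i⁴)/64 = π(106⁴ − 95.20⁴)/64 = 2.165×10^6 mm⁴
I = 2.165×10^6 mm⁴ = 2.165×10^-6 m⁴
Effective length L_e = K·L = 0.7 × 7.00 = 4.900 m
P_cr = π²EI / L_e² = π² × 72.8×10⁹ × 2.165×10^-6 / 4.900² = 6.479×10^4 N

P_cr ≈ 64.8 kN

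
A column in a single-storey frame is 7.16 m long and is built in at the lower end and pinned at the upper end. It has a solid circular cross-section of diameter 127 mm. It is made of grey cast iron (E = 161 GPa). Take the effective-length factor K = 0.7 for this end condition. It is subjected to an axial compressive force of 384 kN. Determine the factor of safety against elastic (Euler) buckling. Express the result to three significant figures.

n ≈ 2.10

I = πd⁴/64 = π×127⁴/64 = 1.277×10^7 mm⁴
I = 1.277×10^7 mm⁴ = 1.277×10^-5 m⁴
Effective length L_e = K·L = 0.7 × 7.16 = 5.012 m
P_cr = π²EI / L_e² = π² × 161×10⁹ × 1.277×10^-5 / 5.012² = 8.078×10^5 N
Factor of safety n = P_cr / P = 807.77 / 384 = 2.10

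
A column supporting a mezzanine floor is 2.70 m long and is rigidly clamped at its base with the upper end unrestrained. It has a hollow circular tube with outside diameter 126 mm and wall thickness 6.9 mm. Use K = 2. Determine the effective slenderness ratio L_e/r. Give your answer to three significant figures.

Inner diameter d_i = 126 − 2×6.9 = 112.2 mm
I = π(d_o⁴ − d_i⁴)/64 = π(126⁴ − 112.2⁴)/64 = 4.593×10^6 mm⁴
A = 2.582×10^3 mm²;  r_min = √(I/A) = √(4.593×10^6/2.582×10^3) = 42.18 mm
L_e = K·L = 2 × 2.70 m = 5.400 m = 5400.0 mm
λ = L_e / r_min = 5400.0 / 42.18 = 128

λ ≈ 128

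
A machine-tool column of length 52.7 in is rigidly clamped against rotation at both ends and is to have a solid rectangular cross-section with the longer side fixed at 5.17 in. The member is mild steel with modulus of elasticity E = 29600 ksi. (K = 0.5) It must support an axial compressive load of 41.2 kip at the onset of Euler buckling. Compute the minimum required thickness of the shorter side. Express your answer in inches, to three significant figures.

b ≈ 0.610 in

L_e = K·L = 0.5 × 52.7 = 26.35 in
Required I = P_cr·L_e²/(π²E) = 4.120×10^4 × 26.35² / (π² × 2.96×10^7) = 9.792×10^-2 in⁴
Rectangle, weak axis: I_min = h·b³/12 with h = 5.17 in fixed  ⇒  b = (12I/h)^(1/3) = 0.610 in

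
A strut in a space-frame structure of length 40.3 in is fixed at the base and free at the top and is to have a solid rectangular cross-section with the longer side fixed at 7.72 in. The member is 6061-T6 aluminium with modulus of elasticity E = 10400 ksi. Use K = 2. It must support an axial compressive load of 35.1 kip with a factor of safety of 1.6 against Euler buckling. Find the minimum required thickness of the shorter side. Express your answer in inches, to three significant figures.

b ≈ 1.77 in

Required P_cr = n·P = 1.6 × 35.1 = 56.16 kip
L_e = K·L = 2 × 40.3 = 80.60 in
Required I = P_cr·L_e²/(π²E) = 5.616×10^4 × 80.60² / (π² × 1.04×10^7) = 3.554 in⁴
Rectangle, weak axis: I_min = h·b³/12 with h = 7.72 in fixed  ⇒  b = (12I/h)^(1/3) = 1.77 in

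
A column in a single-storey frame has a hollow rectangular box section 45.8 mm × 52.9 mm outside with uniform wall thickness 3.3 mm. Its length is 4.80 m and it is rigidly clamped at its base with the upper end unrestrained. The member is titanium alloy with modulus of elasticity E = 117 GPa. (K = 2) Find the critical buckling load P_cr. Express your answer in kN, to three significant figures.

P_cr ≈ 2.39 kN

Inner dimensions: h_i = 52.9 − 2×3.3 = 46.30 mm, b_i = 45.8 − 2×3.3 = 39.20 mm
Weak-axis I_min = (h_o·b_o³ − h_i·b_i³)/12 with b_o = 45.8, b_i = 39.20 mm (shorter outer/inner sides).
I_min = (52.9×45.8³ − 46.30×39.20³)/12 = 1.911×10^5 mm⁴
I = 1.911×10^5 mm⁴ = 1.911×10^-7 m⁴
Effective length L_e = K·L = 2 × 4.80 = 9.600 m
P_cr = π²EI / L_e² = π² × 117×10⁹ × 1.911×10^-7 / 9.600² = 2.395×10^3 N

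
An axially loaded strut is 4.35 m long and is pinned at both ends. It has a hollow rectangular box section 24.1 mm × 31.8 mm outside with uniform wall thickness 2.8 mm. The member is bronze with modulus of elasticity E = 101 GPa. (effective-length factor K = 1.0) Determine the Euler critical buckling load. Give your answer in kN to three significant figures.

Inner dimensions: h_i = 31.8 − 2×2.8 = 26.20 mm, b_i = 24.1 − 2×2.8 = 18.50 mm
Weak-axis I_min = (h_o·b_o³ − h_i·b_i³)/12 with b_o = 24.1, b_i = 18.50 mm (shorter outer/inner sides).
I_min = (31.8×24.1³ − 26.20×18.50³)/12 = 2.327×10^4 mm⁴
I = 2.327×10^4 mm⁴ = 2.327×10^-8 m⁴
Effective length L_e = K·L = 1 × 4.35 = 4.350 m
P_cr = π²EI / L_e² = π² × 101×10⁹ × 2.327×10^-8 / 4.350² = 1.226×10^3 N

P_cr ≈ 1.23 kN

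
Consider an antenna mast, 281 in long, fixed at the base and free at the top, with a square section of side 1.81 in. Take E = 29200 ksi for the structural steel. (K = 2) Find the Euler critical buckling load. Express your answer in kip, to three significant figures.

I = a⁴/12 = 1.81⁴/12 = 0.8944 in⁴
Effective length L_e = K·L = 2 × 281 = 562.0 in
P_cr = π²EI / L_e² = π² × 29200×10³ × 0.8944 / 562.0² = 816.1 lb

P_cr ≈ 0.816 kip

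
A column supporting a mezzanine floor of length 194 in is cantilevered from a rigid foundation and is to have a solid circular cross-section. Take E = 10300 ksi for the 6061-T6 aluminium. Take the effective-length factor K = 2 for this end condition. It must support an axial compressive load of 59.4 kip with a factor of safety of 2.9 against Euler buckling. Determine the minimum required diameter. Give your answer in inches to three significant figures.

d ≈ 8.49 in

Required P_cr = n·P = 2.9 × 59.4 = 172.3 kip
L_e = K·L = 2 × 194 = 388.0 in
Required I = P_cr·L_e²/(π²E) = 1.723×10^5 × 388.0² / (π² × 1.03×10^7) = 255.1 in⁴
Solid circle: I = πd⁴/64  ⇒  d = (64I/π)^(1/4) = (64×255.1/π)^(1/4) = 8.49 in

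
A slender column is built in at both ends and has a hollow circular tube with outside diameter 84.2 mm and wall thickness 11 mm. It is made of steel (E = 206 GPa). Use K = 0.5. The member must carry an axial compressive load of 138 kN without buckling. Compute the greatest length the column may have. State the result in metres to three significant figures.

L_max ≈ 10.1 m

Inner diameter d_i = 84.2 − 2×11 = 62.20 mm
I = π(d_o⁴ − d_i⁴)/64 = π(84.2⁴ − 62.20⁴)/64 = 1.733×10^6 mm⁴
I = 1.733×10^-6 m⁴
At the buckling limit P_cr = P = 1.380×10^5 N
From P_cr = π²EI/(K·L)²:  L = (1/K)·√(π²EI/P_cr) = (1/0.5)·√(π²×2.06×10^11×1.733×10^-6/1.380×10^5)
L = 10.1 m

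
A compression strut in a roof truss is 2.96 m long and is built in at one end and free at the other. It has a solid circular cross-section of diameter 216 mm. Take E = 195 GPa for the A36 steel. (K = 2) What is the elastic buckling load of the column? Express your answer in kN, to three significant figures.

I = πd⁴/64 = π×216⁴/64 = 1.069×10^8 mm⁴
I = 1.069×10^8 mm⁴ = 1.069×10^-4 m⁴
Effective length L_e = K·L = 2 × 2.96 = 5.920 m
P_cr = π²EI / L_e² = π² × 195×10⁹ × 1.069×10^-4 / 5.920² = 5.868×10^6 N

P_cr ≈ 5870 kN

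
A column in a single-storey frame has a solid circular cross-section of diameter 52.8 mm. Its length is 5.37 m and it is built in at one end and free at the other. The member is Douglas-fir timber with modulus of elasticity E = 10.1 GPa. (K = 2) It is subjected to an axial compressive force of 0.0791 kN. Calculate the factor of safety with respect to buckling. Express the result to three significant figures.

n ≈ 4.17

I = πd⁴/64 = π×52.8⁴/64 = 3.815×10^5 mm⁴
I = 3.815×10^5 mm⁴ = 3.815×10^-7 m⁴
Effective length L_e = K·L = 2 × 5.37 = 10.74 m
P_cr = π²EI / L_e² = π² × 10.1×10⁹ × 3.815×10^-7 / 10.74² = 329.7 N
Factor of safety n = P_cr / P = 0.32970 / 0.0791 = 4.17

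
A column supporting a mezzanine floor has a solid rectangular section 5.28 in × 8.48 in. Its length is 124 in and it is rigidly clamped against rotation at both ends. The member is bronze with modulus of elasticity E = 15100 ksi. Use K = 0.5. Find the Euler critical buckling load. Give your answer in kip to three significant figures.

P_cr ≈ 4030 kip

Buckling occurs about the weak axis: I_min = h·b³/12 with b = 5.28 in (the shorter side).
I_min = 8.48×5.28³/12 = 104.0 in⁴
Effective length L_e = K·L = 0.5 × 124 = 62.00 in
P_cr = π²EI / L_e² = π² × 15100×10³ × 104.0 / 62.00² = 4.033×10^6 lb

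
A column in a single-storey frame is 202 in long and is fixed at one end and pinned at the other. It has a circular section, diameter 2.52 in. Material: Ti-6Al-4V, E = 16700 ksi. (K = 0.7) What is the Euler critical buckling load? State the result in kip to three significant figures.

P_cr ≈ 16.3 kip

I = πd⁴/64 = π×2.52⁴/64 = 1.980 in⁴
Effective length L_e = K·L = 0.7 × 202 = 141.4 in
P_cr = π²EI / L_e² = π² × 16700×10³ × 1.980 / 141.4² = 1.632×10^4 lb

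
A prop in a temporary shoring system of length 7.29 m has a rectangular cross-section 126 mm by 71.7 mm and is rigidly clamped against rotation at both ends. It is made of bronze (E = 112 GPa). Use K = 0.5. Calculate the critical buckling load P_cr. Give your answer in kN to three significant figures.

P_cr ≈ 322 kN

Buckling occurs about the weak axis: I_min = h·b³/12 with b = 71.7 mm (the shorter side).
I_min = 126×71.7³/12 = 3.870×10^6 mm⁴
I = 3.870×10^6 mm⁴ = 3.870×10^-6 m⁴
Effective length L_e = K·L = 0.5 × 7.29 = 3.645 m
P_cr = π²EI / L_e² = π² × 112×10⁹ × 3.870×10^-6 / 3.645² = 3.220×10^5 N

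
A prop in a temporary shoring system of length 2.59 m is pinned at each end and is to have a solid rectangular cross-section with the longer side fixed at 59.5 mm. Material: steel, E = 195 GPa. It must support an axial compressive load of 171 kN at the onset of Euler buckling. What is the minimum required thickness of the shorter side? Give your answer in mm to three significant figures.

b ≈ 49.4 mm

L_e = K·L = 1 × 2.59 = 2.590 m
Required I = P_cr·L_e²/(π²E) = 1.710×10^5 × 2.590² / (π² × 1.95×10^11) = 5.960×10^-7 m⁴
I_req = 5.960×10^5 mm⁴
Rectangle, weak axis: I_min = h·b³/12 with h = 59.5 mm fixed  ⇒  b = (12I/h)^(1/3) = 49.4 mm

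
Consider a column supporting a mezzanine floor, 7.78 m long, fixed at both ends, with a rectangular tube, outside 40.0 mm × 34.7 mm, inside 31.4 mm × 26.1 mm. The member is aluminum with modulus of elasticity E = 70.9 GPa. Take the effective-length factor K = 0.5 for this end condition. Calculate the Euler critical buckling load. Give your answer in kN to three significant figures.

P_cr ≈ 4.29 kN

Weak-axis I_min = (h_o·b_o³ − h_i·b_i³)/12 with b_o = 34.7, b_i = 26.10 mm (shorter outer/inner sides).
I_min = (40.0×34.7³ − 31.40×26.10³)/12 = 9.275×10^4 mm⁴
I = 9.275×10^4 mm⁴ = 9.275×10^-8 m⁴
Effective length L_e = K·L = 0.5 × 7.78 = 3.890 m
P_cr = π²EI / L_e² = π² × 70.9×10⁹ × 9.275×10^-8 / 3.890² = 4.289×10^3 N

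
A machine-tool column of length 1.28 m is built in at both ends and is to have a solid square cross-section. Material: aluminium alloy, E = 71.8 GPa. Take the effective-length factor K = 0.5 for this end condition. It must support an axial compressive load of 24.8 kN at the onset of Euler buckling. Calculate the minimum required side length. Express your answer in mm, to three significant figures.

L_e = K·L = 0.5 × 1.28 = 0.6400 m
Required I = P_cr·L_e²/(π²E) = 2.480×10^4 × 0.6400² / (π² × 7.18×10^10) = 1.433×10^-8 m⁴
I_req = 1.433×10^4 mm⁴
Solid square: I = a⁴/12  ⇒  a = (12I)^(1/4) = (12×1.433×10^4)^(1/4) = 20.4 mm

a ≈ 20.4 mm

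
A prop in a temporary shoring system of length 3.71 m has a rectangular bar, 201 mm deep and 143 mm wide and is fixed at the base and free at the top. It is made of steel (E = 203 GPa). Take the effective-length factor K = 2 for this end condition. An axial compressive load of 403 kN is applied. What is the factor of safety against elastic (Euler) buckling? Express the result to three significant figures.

n ≈ 4.42

Buckling occurs about the weak axis: I_min = h·b³/12 with b = 143 mm (the shorter side).
I_min = 201×143³/12 = 4.898×10^7 mm⁴
I = 4.898×10^7 mm⁴ = 4.898×10^-5 m⁴
Effective length L_e = K·L = 2 × 3.71 = 7.420 m
P_cr = π²EI / L_e² = π² × 203×10⁹ × 4.898×10^-5 / 7.420² = 1.782×10^6 N
Factor of safety n = P_cr / P = 1782.4 / 403 = 4.42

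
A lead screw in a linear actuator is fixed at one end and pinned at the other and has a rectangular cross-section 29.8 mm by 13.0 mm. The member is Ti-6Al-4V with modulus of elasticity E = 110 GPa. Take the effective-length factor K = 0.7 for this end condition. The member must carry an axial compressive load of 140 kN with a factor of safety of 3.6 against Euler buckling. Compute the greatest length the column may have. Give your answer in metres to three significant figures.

L_max ≈ 0.155 m

Buckling occurs about the weak axis: I_min = h·b³/12 with b = 13.0 mm (the shorter side).
I_min = 29.8×13.0³/12 = 5.456×10^3 mm⁴
I = 5.456×10^-9 m⁴
Required critical load P_cr = n·P = 3.6 × 140 = 504.0 kN = 5.040×10^5 N
From P_cr = π²EI/(K·L)²:  L = (1/K)·√(π²EI/P_cr) = (1/0.7)·√(π²×1.10×10^11×5.456×10^-9/5.040×10^5)
L = 0.155 m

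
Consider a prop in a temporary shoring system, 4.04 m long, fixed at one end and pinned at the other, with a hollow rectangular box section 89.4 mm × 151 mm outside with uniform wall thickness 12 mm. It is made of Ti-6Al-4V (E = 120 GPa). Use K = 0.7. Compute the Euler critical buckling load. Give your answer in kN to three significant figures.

Inner dimensions: h_i = 151 − 2×12 = 127.0 mm, b_i = 89.4 − 2×12 = 65.40 mm
Weak-axis I_min = (h_o·b_o³ − h_i·b_i³)/12 with b_o = 89.4, b_i = 65.40 mm (shorter outer/inner sides).
I_min = (151×89.4³ − 127.0×65.40³)/12 = 6.031×10^6 mm⁴
I = 6.031×10^6 mm⁴ = 6.031×10^-6 m⁴
Effective length L_e = K·L = 0.7 × 4.04 = 2.828 m
P_cr = π²EI / L_e² = π² × 120×10⁹ × 6.031×10^-6 / 2.828² = 8.931×10^5 N

P_cr ≈ 893 kN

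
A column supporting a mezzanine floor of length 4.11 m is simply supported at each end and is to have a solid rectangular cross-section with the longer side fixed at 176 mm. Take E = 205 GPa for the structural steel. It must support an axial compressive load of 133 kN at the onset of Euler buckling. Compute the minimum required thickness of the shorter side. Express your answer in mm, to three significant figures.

b ≈ 42.3 mm

L_e = K·L = 1 × 4.11 = 4.110 m
Required I = P_cr·L_e²/(π²E) = 1.330×10^5 × 4.110² / (π² × 2.05×10^11) = 1.110×10^-6 m⁴
I_req = 1.110×10^6 mm⁴
Rectangle, weak axis: I_min = h·b³/12 with h = 176 mm fixed  ⇒  b = (12I/h)^(1/3) = 42.3 mm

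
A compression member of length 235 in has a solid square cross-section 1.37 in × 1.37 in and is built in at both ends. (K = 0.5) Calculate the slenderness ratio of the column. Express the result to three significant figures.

λ ≈ 297

For a square r = a/√12 = 1.37/√12 = 0.3955 in
L_e = K·L = 0.5 × 235 = 117.5 in
λ = L_e / r_min = 117.50 / 0.3955 = 297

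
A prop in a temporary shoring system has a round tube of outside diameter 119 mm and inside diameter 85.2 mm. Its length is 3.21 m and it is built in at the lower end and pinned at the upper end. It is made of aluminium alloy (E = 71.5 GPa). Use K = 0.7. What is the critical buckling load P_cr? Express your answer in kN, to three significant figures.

d_o = 119 mm, d_i = 85.2 mm
I = π(d_o⁴ − d_i⁴)/64 = π(119⁴ − 85.20⁴)/64 = 7.257×10^6 mm⁴
I = 7.257×10^6 mm⁴ = 7.257×10^-6 m⁴
Effective length L_e = K·L = 0.7 × 3.21 = 2.247 m
P_cr = π²EI / L_e² = π² × 71.5×10⁹ × 7.257×10^-6 / 2.247² = 1.014×10^6 N

P_cr ≈ 1010 kN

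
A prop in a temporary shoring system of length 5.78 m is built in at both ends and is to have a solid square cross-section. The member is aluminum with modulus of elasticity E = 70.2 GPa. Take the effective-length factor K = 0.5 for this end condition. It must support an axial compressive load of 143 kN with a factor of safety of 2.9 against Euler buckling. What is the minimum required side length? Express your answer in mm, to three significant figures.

a ≈ 88.0 mm

Required P_cr = n·P = 2.9 × 143 = 414.7 kN
L_e = K·L = 0.5 × 5.78 = 2.890 m
Required I = P_cr·L_e²/(π²E) = 4.147×10^5 × 2.890² / (π² × 7.02×10^10) = 4.999×10^-6 m⁴
I_req = 4.999×10^6 mm⁴
Solid square: I = a⁴/12  ⇒  a = (12I)^(1/4) = (12×4.999×10^6)^(1/4) = 88.0 mm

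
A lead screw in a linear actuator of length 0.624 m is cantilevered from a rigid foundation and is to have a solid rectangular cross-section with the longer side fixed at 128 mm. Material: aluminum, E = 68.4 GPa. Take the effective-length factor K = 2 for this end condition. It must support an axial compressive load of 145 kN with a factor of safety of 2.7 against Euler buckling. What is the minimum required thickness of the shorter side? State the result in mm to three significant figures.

Required P_cr = n·P = 2.7 × 145 = 391.5 kN
L_e = K·L = 2 × 0.624 = 1.248 m
Required I = P_cr·L_e²/(π²E) = 3.915×10^5 × 1.248² / (π² × 6.84×10^10) = 9.032×10^-7 m⁴
I_req = 9.032×10^5 mm⁴
Rectangle, weak axis: I_min = h·b³/12 with h = 128 mm fixed  ⇒  b = (12I/h)^(1/3) = 43.9 mm

b ≈ 43.9 mm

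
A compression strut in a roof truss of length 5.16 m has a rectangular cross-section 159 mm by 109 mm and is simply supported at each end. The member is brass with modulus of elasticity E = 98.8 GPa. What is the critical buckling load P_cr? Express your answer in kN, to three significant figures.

Buckling occurs about the weak axis: I_min = h·b³/12 with b = 109 mm (the shorter side).
I_min = 159×109³/12 = 1.716×10^7 mm⁴
I = 1.716×10^7 mm⁴ = 1.716×10^-5 m⁴
Effective length L_e = K·L = 1 × 5.16 = 5.160 m
P_cr = π²EI / L_e² = π² × 98.8×10⁹ × 1.716×10^-5 / 5.160² = 6.284×10^5 N

P_cr ≈ 628 kN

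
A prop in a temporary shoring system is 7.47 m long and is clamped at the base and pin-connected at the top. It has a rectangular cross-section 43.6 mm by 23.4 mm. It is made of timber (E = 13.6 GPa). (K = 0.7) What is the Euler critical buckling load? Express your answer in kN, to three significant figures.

P_cr ≈ 0.229 kN

Buckling occurs about the weak axis: I_min = h·b³/12 with b = 23.4 mm (the shorter side).
I_min = 43.6×23.4³/12 = 4.655×10^4 mm⁴
I = 4.655×10^4 mm⁴ = 4.655×10^-8 m⁴
Effective length L_e = K·L = 0.7 × 7.47 = 5.229 m
P_cr = π²EI / L_e² = π² × 13.6×10⁹ × 4.655×10^-8 / 5.229² = 228.5 N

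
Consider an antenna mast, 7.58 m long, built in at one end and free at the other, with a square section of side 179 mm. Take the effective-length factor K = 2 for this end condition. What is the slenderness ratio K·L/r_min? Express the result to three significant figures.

λ ≈ 293

For a square r = a/√12 = 179/√12 = 51.67 mm
L_e = K·L = 2 × 7.58 m = 15.16 m = 15160 mm
λ = L_e / r_min = 15160 / 51.67 = 293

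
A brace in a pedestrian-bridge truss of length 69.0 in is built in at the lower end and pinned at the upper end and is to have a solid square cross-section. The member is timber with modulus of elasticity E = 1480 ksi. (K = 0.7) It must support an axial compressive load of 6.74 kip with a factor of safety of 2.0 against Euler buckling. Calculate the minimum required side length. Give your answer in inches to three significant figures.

Required P_cr = n·P = 2.0 × 6.74 = 13.48 kip
L_e = K·L = 0.7 × 69.0 = 48.30 in
Required I = P_cr·L_e²/(π²E) = 1.348×10^4 × 48.30² / (π² × 1.48×10^6) = 2.153 in⁴
Solid square: I = a⁴/12  ⇒  a = (12I)^(1/4) = (12×2.153)^(1/4) = 2.25 in

a ≈ 2.25 in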